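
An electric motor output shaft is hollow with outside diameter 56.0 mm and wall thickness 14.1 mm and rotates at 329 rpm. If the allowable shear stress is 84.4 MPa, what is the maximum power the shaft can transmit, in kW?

J = π(d_o⁴ − d_i⁴)/32 = π(0.0560⁴ − 0.0278⁴)/32 = 9.069×10^-7 m⁴.
T_max = τ_allow·J/r = 8.44×10^7 × 9.069×10^-7 / 0.0280 = 2734 N·m.
ω = 2π·329/60 = 34.45 rad/s, so P_max = T_max·ω = 9.418×10^4 W.

94.2 kW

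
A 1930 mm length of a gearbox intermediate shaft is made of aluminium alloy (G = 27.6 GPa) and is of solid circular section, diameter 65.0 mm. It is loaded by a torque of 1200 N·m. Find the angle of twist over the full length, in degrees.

2.74°

J = πd⁴/32 = π(0.0650)⁴/32 = 1.752×10^-6 m⁴.
θ = T·L/(G·J) = 1200 × 1.93 / (27.6×10⁹ × 1.752×10^-6) = 0.04788 rad.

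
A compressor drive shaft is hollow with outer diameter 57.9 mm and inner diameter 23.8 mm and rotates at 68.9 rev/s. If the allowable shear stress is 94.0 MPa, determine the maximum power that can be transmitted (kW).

J = π(d_o⁴ − d_i⁴)/32 = π(0.0579⁴ − 0.0238⁴)/32 = 1.072×10^-6 m⁴.
T_max = τ_allow·J/r = 9.40×10^7 × 1.072×10^-6 / 0.0290 = 3480 N·m.
ω = 2π·68.9 = 432.9 rad/s, so P_max = T_max·ω = 1.507×10^6 W.

1510 kW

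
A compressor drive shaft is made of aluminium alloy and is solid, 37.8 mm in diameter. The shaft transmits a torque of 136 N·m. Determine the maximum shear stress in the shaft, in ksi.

1.86 ksi

J = πd⁴/32 = π(0.0378)⁴/32 = 2.004×10^-7 m⁴.
τ_max = T·r/J = 136.0 × 0.0189 / 2.004×10^-7 = 1.282×10^7 Pa.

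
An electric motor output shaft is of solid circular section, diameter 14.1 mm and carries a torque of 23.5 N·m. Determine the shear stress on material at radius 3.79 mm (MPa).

23.0 MPa

J = πd⁴/32 = π(0.0141)⁴/32 = 3.880×10^-9 m⁴.
Shear stress varies linearly with radius: τ = T·r/J = 23.50 × 0.00379 / 3.880×10^-9 = 2.295×10^7 Pa.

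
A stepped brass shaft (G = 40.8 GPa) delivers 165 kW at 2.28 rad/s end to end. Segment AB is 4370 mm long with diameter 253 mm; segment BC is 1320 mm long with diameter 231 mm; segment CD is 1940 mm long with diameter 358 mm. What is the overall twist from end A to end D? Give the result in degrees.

ω = 2.28 rad/s, so T = P/ω = 165×10³ / 2.280 = 72370 N·m.
J_AB = π(0.253)⁴/32 = 4.02×10^-4 m⁴; J_BC = π(0.231)⁴/32 = 2.80×10^-4 m⁴; J_CD = π(0.358)⁴/32 = 1.61×10^-3 m⁴.
θ = (T/G)·Σ L_i/J_i = (72370/40.8×10⁹)·(4.37/4.02×10^-4 + 1.32/2.80×10^-4 + 1.94/1.61×10^-3) = 0.02978 rad.

1.71°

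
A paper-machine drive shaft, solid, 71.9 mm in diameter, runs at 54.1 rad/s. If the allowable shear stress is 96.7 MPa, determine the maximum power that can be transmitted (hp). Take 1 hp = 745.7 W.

512 hp

J = πd⁴/32 = π(0.0719)⁴/32 = 2.624×10^-6 m⁴.
T_max = τ_allow·J/r = 9.67×10^7 × 2.624×10^-6 / 0.0360 = 7057 N·m.
ω = 54.1 rad/s, so P_max = T_max·ω = 3.818×10^5 W.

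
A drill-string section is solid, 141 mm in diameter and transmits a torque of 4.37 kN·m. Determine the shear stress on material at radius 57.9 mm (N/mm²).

6.52 N/mm²

J = πd⁴/32 = π(0.141)⁴/32 = 3.880×10^-5 m⁴.
Shear stress varies linearly with radius: τ = T·r/J = 4370 × 0.0579 / 3.880×10^-5 = 6.521×10^6 Pa.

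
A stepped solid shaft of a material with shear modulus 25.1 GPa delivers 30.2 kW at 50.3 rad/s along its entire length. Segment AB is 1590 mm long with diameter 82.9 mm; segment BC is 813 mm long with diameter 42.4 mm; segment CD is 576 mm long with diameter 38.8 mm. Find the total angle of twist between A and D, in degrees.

ω = 50.3 rad/s, so T = P/ω = 30.2×10³ / 50.30 = 600.4 N·m.
J_AB = π(0.0829)⁴/32 = 4.64×10^-6 m⁴; J_BC = π(0.0424)⁴/32 = 3.17×10^-7 m⁴; J_CD = π(0.0388)⁴/32 = 2.22×10^-7 m⁴.
θ = (T/G)·Σ L_i/J_i = (600.4/25.1×10⁹)·(1.59/4.64×10^-6 + 0.813/3.17×10^-7 + 0.576/2.22×10^-7) = 0.1314 rad.

7.53°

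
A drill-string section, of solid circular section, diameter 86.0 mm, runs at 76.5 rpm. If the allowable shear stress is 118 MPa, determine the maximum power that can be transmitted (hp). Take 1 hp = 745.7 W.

158 hp

J = πd⁴/32 = π(0.0860)⁴/32 = 5.370×10^-6 m⁴.
T_max = τ_allow·J/r = 1.18×10^8 × 5.370×10^-6 / 0.0430 = 14740 N·m.
ω = 2π·76.5/60 = 8.011 rad/s, so P_max = T_max·ω = 1.181×10^5 W.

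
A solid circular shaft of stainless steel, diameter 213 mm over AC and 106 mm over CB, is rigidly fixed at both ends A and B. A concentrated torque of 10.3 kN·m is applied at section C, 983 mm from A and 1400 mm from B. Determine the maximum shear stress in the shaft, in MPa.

5.20 MPa

Compatibility: T_A·a/J_AC = T_B·b/J_CB with T_A + T_B = T₀.
J_AC = 2.02×10^-4 m⁴, J_CB = 1.24×10^-5 m⁴, so T_A = T₀·(J_AC/a)/((J_AC/a)+(J_CB/b)) = 9875 N·m, T_B = 425.3 N·m.
τ in each portion: τ_AC = 5.20×10^6 Pa, τ_CB = 1.82×10^6 Pa; maximum is in AC.
τ_max = T_AC·r/J = 9875·0.106/2.02×10^-4 = 5.204×10^6 Pa.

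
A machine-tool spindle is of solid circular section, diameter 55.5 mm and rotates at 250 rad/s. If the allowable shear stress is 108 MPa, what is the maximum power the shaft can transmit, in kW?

906 kW

J = πd⁴/32 = π(0.0555)⁴/32 = 9.315×10^-7 m⁴.
T_max = τ_allow·J/r = 1.08×10^8 × 9.315×10^-7 / 0.0278 = 3625 N·m.
ω = 250 rad/s, so P_max = T_max·ω = 9.063×10^5 W.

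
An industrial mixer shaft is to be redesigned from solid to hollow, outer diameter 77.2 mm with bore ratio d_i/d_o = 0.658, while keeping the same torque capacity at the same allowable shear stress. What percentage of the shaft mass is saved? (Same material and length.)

Equal τ_max and T ⇒ the solid shaft needs d_s³ = d_o³(1−k⁴), so d_s = 77.2·(1−0.658⁴)^(1/3) = 72.04 mm.
Area ratio A_h/A_s = d_o²(1−k²)/d_s² = (1−k²)/(1−k⁴)^(2/3) = 0.6512.
Mass saving = 1 − 0.6512 = 34.9 %.

34.9 %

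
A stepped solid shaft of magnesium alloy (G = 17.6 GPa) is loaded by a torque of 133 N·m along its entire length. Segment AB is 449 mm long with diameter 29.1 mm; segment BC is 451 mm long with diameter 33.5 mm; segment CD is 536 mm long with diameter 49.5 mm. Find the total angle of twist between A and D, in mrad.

J_AB = π(0.0291)⁴/32 = 7.04×10^-8 m⁴; J_BC = π(0.0335)⁴/32 = 1.24×10^-7 m⁴; J_CD = π(0.0495)⁴/32 = 5.89×10^-7 m⁴.
θ = (T/G)·Σ L_i/J_i = (133.0/17.6×10⁹)·(0.449/7.04×10^-8 + 0.451/1.24×10^-7 + 0.536/5.89×10^-7) = 0.08263 rad.

82.6 mrad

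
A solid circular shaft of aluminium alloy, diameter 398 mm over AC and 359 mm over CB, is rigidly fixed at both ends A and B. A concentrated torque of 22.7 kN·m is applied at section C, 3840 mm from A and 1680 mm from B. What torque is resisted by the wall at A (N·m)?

9030 N·m

Compatibility: T_A·a/J_AC = T_B·b/J_CB with T_A + T_B = T₀.
J_AC = 2.46×10^-3 m⁴, J_CB = 1.63×10^-3 m⁴, so T_A = T₀·(J_AC/a)/((J_AC/a)+(J_CB/b)) = 9033 N·m, T_B = 13670 N·m.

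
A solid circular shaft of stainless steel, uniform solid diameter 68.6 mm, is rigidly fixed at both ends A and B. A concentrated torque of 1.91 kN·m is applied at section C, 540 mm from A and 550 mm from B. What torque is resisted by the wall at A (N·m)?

964 N·m

With uniform GJ and both ends fixed, compatibility θ_AC = θ_CB gives T_A·a = T_B·b, together with T_A + T_B = T₀.
T_A = T₀·b/(a+b) = 1910·550/1090 = 963.8 N·m; T_B = 946.2 N·m.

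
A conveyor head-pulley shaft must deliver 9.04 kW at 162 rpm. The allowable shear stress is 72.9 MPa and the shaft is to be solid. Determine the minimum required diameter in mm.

ω = 2π·162/60 = 16.96 rad/s, so T = P/ω = 9.04×10³ / 16.96 = 532.9 N·m.
For a solid shaft τ_max = 16T/(πd³), so d = (16T/(π τ_allow))^(1/3) = (16·532.9/(π·7.29×10^7))^(1/3) = 0.03339 m.

33.4 mm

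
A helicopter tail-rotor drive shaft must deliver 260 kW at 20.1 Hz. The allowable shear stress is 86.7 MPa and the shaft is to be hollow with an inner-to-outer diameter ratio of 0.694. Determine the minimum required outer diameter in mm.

54.0 mm

ω = 2π·20.1 = 126.3 rad/s, so T = P/ω = 260×10³ / 126.3 = 2059 N·m.
For a hollow shaft with d_i/d_o = 0.694: τ_max = 16T/(π d_o³ (1−k⁴)), so d_o = [16T/(π τ_allow (1−k⁴))]^(1/3) = [16·2059/(π·8.67×10^7·0.7680)]^(1/3) = 0.05400 m.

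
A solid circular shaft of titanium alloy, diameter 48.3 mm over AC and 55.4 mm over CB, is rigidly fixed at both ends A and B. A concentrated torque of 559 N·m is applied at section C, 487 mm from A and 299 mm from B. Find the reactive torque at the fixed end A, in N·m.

Compatibility: T_A·a/J_AC = T_B·b/J_CB with T_A + T_B = T₀.
J_AC = 5.34×10^-7 m⁴, J_CB = 9.25×10^-7 m⁴, so T_A = T₀·(J_AC/a)/((J_AC/a)+(J_CB/b)) = 146.4 N·m, T_B = 412.6 N·m.

146 N·m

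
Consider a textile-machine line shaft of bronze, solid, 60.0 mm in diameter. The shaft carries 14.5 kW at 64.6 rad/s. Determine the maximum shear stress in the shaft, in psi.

768 psi

ω = 64.6 rad/s, so T = P/ω = 14.5×10³ / 64.60 = 224.5 N·m.
J = πd⁴/32 = π(0.0600)⁴/32 = 1.272×10^-6 m⁴.
τ_max = T·r/J = 224.5 × 0.0300 / 1.272×10^-6 = 5.292×10^6 Pa.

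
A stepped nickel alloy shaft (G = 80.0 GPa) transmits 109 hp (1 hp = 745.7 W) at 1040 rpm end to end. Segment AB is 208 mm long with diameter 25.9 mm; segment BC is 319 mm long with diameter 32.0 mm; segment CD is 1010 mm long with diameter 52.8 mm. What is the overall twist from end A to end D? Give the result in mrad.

85.2 mrad

ω = 2π·1040/60 = 108.9 rad/s, so T = P/ω = 109×745.7 / 108.9 = 746.3 N·m.
J_AB = π(0.0259)⁴/32 = 4.42×10^-8 m⁴; J_BC = π(0.0320)⁴/32 = 1.03×10^-7 m⁴; J_CD = π(0.0528)⁴/32 = 7.63×10^-7 m⁴.
θ = (T/G)·Σ L_i/J_i = (746.3/80.0×10⁹)·(0.208/4.42×10^-8 + 0.319/1.03×10^-7 + 1.01/7.63×10^-7) = 0.08518 rad.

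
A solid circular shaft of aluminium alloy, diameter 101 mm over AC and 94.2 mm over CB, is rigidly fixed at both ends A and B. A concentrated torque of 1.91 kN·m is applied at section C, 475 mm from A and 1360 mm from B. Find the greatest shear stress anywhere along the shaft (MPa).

Compatibility: T_A·a/J_AC = T_B·b/J_CB with T_A + T_B = T₀.
J_AC = 1.02×10^-5 m⁴, J_CB = 7.73×10^-6 m⁴, so T_A = T₀·(J_AC/a)/((J_AC/a)+(J_CB/b)) = 1511 N·m, T_B = 399.3 N·m.
τ in each portion: τ_AC = 7.47×10^6 Pa, τ_CB = 2.43×10^6 Pa; maximum is in AC.
τ_max = T_AC·r/J = 1511·0.0505/1.02×10^-5 = 7.468×10^6 Pa.

7.47 MPa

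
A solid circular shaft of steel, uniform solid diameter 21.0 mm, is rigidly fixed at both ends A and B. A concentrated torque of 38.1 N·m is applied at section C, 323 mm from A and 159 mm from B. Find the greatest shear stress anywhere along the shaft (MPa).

14.0 MPa

With uniform GJ and both ends fixed, compatibility θ_AC = θ_CB gives T_A·a = T_B·b, together with T_A + T_B = T₀.
T_A = T₀·b/(a+b) = 38.10·159/482.0 = 12.57 N·m; T_B = 25.53 N·m.
τ in each portion: τ_AC = 6.91×10^6 Pa, τ_CB = 1.40×10^7 Pa; maximum is in CB.
τ_max = T_CB·r/J = 25.53·0.0105/1.91×10^-8 = 1.404×10^7 Pa.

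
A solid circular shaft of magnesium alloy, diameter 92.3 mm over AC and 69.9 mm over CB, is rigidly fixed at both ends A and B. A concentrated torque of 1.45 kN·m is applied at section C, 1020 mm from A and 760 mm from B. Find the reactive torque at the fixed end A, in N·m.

Compatibility: T_A·a/J_AC = T_B·b/J_CB with T_A + T_B = T₀.
J_AC = 7.13×10^-6 m⁴, J_CB = 2.34×10^-6 m⁴, so T_A = T₀·(J_AC/a)/((J_AC/a)+(J_CB/b)) = 1006 N·m, T_B = 444.1 N·m.

1010 N·m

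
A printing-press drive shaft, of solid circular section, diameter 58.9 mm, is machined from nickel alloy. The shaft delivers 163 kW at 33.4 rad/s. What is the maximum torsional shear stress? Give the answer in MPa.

ω = 33.4 rad/s, so T = P/ω = 163×10³ / 33.40 = 4880 N·m.
J = πd⁴/32 = π(0.0589)⁴/32 = 1.182×10^-6 m⁴.
τ_max = T·r/J = 4880 × 0.0295 / 1.182×10^-6 = 1.216×10^8 Pa.

122 MPa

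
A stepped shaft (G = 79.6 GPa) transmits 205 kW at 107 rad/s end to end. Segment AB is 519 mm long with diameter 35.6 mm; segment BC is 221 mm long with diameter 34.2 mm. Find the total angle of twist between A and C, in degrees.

6.81°

ω = 107 rad/s, so T = P/ω = 205×10³ / 107.0 = 1916 N·m.
J_AB = π(0.0356)⁴/32 = 1.58×10^-7 m⁴; J_BC = π(0.0342)⁴/32 = 1.34×10^-7 m⁴.
θ = (T/G)·Σ L_i/J_i = (1916/79.6×10⁹)·(0.519/1.58×10^-7 + 0.221/1.34×10^-7) = 0.1188 rad.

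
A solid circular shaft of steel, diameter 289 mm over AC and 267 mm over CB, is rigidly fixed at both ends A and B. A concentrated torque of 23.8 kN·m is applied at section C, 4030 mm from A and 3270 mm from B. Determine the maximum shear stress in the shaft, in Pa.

3.01e6 Pa

Compatibility: T_A·a/J_AC = T_B·b/J_CB with T_A + T_B = T₀.
J_AC = 6.85×10^-4 m⁴, J_CB = 4.99×10^-4 m⁴, so T_A = T₀·(J_AC/a)/((J_AC/a)+(J_CB/b)) = 12540 N·m, T_B = 11260 N·m.
τ in each portion: τ_AC = 2.65×10^6 Pa, τ_CB = 3.01×10^6 Pa; maximum is in CB.
τ_max = T_CB·r/J = 11260·0.134/4.99×10^-4 = 3.013×10^6 Pa.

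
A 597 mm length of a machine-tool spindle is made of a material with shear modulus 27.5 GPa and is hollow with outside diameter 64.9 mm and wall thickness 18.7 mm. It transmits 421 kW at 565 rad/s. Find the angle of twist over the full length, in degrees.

ω = 565 rad/s, so T = P/ω = 421×10³ / 565.0 = 745.1 N·m.
J = π(d_o⁴ − d_i⁴)/32 = π(0.0649⁴ − 0.0275⁴)/32 = 1.686×10^-6 m⁴.
θ = T·L/(G·J) = 745.1 × 0.597 / (27.5×10⁹ × 1.686×10^-6) = 9.597×10^-3 rad.

0.550°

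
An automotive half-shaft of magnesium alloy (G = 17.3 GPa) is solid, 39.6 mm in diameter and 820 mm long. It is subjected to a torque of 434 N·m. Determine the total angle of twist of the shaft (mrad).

85.2 mrad

J = πd⁴/32 = π(0.0396)⁴/32 = 2.414×10^-7 m⁴.
θ = T·L/(G·J) = 434.0 × 0.820 / (17.3×10⁹ × 2.414×10^-7) = 0.08521 rad.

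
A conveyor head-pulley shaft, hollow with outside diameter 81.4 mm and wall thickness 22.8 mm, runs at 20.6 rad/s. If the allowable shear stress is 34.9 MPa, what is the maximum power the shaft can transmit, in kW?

73.3 kW

J = π(d_o⁴ − d_i⁴)/32 = π(0.0814⁴ − 0.0358⁴)/32 = 4.149×10^-6 m⁴.
T_max = τ_allow·J/r = 3.49×10^7 × 4.149×10^-6 / 0.0407 = 3558 N·m.
ω = 20.6 rad/s, so P_max = T_max·ω = 7.329×10^4 W.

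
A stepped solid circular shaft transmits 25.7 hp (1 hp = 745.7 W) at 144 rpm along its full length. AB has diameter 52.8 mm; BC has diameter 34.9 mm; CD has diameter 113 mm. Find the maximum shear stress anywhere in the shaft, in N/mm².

ω = 2π·144/60 = 15.08 rad/s, so T = P/ω = 25.7×745.7 / 15.08 = 1271 N·m.
Under the same torque, τ_max = 16T/(πd³) is largest where d is smallest — segment BC (d = 34.9 mm).
τ_max = 16·1271/(π·(0.0349)³) = 1.523×10^8 Pa.

152 N/mm²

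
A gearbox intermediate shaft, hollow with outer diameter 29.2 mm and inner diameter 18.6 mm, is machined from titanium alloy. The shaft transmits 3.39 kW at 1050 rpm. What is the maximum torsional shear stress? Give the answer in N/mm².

7.55 N/mm²

ω = 2π·1050/60 = 110.0 rad/s, so T = P/ω = 3.39×10³ / 110.0 = 30.83 N·m.
J = π(d_o⁴ − d_i⁴)/32 = π(0.0292⁴ − 0.0186⁴)/32 = 5.962×10^-8 m⁴.
τ_max = T·r/J = 30.83 × 0.0146 / 5.962×10^-8 = 7.550×10^6 Pa.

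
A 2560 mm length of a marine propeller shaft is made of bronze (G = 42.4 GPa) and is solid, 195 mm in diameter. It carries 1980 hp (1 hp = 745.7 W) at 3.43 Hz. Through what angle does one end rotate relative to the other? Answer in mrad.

29.1 mrad

ω = 2π·3.43 = 21.55 rad/s, so T = P/ω = 1980×745.7 / 21.55 = 68510 N·m.
J = πd⁴/32 = π(0.195)⁴/32 = 1.420×10^-4 m⁴.
θ = T·L/(G·J) = 68510 × 2.56 / (42.4×10⁹ × 1.420×10^-4) = 0.02914 rad.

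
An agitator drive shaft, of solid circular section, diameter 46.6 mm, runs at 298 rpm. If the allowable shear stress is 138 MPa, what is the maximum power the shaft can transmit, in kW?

85.6 kW

J = πd⁴/32 = π(0.0466)⁴/32 = 4.630×10^-7 m⁴.
T_max = τ_allow·J/r = 1.38×10^8 × 4.630×10^-7 / 0.0233 = 2742 N·m.
ω = 2π·298/60 = 31.21 rad/s, so P_max = T_max·ω = 8.557×10^4 W.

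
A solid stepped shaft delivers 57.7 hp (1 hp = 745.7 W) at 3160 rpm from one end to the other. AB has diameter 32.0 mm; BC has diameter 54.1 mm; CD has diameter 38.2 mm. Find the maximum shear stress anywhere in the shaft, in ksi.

ω = 2π·3160/60 = 330.9 rad/s, so T = P/ω = 57.7×745.7 / 330.9 = 130.0 N·m.
Under the same torque, τ_max = 16T/(πd³) is largest where d is smallest — segment AB (d = 32.0 mm).
τ_max = 16·130.0/(π·(0.0320)³) = 2.021×10^7 Pa.

2.93 ksi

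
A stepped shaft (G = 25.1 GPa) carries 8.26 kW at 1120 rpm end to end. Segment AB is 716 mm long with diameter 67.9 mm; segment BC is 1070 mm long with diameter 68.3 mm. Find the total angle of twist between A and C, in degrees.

ω = 2π·1120/60 = 117.3 rad/s, so T = P/ω = 8.26×10³ / 117.3 = 70.43 N·m.
J_AB = π(0.0679)⁴/32 = 2.09×10^-6 m⁴; J_BC = π(0.0683)⁴/32 = 2.14×10^-6 m⁴.
θ = (T/G)·Σ L_i/J_i = (70.43/25.1×10⁹)·(0.716/2.09×10^-6 + 1.07/2.14×10^-6) = 2.368×10^-3 rad.

0.136°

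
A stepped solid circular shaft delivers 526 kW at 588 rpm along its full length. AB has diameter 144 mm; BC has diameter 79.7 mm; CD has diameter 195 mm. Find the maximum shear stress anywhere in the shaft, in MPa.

ω = 2π·588/60 = 61.58 rad/s, so T = P/ω = 526×10³ / 61.58 = 8542 N·m.
Under the same torque, τ_max = 16T/(πd³) is largest where d is smallest — segment BC (d = 79.7 mm).
τ_max = 16·8542/(π·(0.0797)³) = 8.594×10^7 Pa.

85.9 MPa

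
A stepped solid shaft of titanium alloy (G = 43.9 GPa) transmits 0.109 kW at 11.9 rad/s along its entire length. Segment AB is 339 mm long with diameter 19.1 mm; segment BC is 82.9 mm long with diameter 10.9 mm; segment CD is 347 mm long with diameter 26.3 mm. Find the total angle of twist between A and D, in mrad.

ω = 11.9 rad/s, so T = P/ω = 0.109×10³ / 11.90 = 9.160 N·m.
J_AB = π(0.0191)⁴/32 = 1.31×10^-8 m⁴; J_BC = π(0.0109)⁴/32 = 1.39×10^-9 m⁴; J_CD = π(0.0263)⁴/32 = 4.70×10^-8 m⁴.
θ = (T/G)·Σ L_i/J_i = (9.160/43.9×10⁹)·(0.339/1.31×10^-8 + 0.0829/1.39×10^-9 + 0.347/4.70×10^-8) = 0.01944 rad.

19.4 mrad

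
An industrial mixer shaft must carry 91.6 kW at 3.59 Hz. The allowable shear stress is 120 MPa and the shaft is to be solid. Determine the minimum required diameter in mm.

ω = 2π·3.59 = 22.56 rad/s, so T = P/ω = 91.6×10³ / 22.56 = 4061 N·m.
For a solid shaft τ_max = 16T/(πd³), so d = (16T/(π τ_allow))^(1/3) = (16·4061/(π·1.20×10^8))^(1/3) = 0.05565 m.

55.7 mm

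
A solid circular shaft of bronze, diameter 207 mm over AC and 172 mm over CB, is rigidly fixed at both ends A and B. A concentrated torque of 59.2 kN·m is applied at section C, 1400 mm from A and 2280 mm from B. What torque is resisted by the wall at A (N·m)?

45800 N·m

Compatibility: T_A·a/J_AC = T_B·b/J_CB with T_A + T_B = T₀.
J_AC = 1.80×10^-4 m⁴, J_CB = 8.59×10^-5 m⁴, so T_A = T₀·(J_AC/a)/((J_AC/a)+(J_CB/b)) = 45800 N·m, T_B = 13400 N·m.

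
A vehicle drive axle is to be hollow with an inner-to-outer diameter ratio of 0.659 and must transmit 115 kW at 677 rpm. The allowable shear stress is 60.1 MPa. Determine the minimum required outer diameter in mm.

55.3 mm

ω = 2π·677/60 = 70.90 rad/s, so T = P/ω = 115×10³ / 70.90 = 1622 N·m.
For a hollow shaft with d_i/d_o = 0.659: τ_max = 16T/(π d_o³ (1−k⁴)), so d_o = [16T/(π τ_allow (1−k⁴))]^(1/3) = [16·1622/(π·6.01×10^7·0.8114)]^(1/3) = 0.05533 m.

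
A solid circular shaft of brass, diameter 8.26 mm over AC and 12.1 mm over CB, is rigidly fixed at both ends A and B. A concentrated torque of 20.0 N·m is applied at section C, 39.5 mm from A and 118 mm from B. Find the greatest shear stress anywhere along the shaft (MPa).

Compatibility: T_A·a/J_AC = T_B·b/J_CB with T_A + T_B = T₀.
J_AC = 4.57×10^-10 m⁴, J_CB = 2.10×10^-9 m⁴, so T_A = T₀·(J_AC/a)/((J_AC/a)+(J_CB/b)) = 7.869 N·m, T_B = 12.13 N·m.
τ in each portion: τ_AC = 7.11×10^7 Pa, τ_CB = 3.49×10^7 Pa; maximum is in AC.
τ_max = T_AC·r/J = 7.869·0.00413/4.57×10^-10 = 7.112×10^7 Pa.

71.1 MPa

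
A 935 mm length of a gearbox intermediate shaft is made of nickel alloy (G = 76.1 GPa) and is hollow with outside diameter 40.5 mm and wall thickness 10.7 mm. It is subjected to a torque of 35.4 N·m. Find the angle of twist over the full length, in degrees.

J = π(d_o⁴ − d_i⁴)/32 = π(0.0405⁴ − 0.0191⁴)/32 = 2.511×10^-7 m⁴.
θ = T·L/(G·J) = 35.40 × 0.935 / (76.1×10⁹ × 2.511×10^-7) = 1.732×10^-3 rad.

0.0993°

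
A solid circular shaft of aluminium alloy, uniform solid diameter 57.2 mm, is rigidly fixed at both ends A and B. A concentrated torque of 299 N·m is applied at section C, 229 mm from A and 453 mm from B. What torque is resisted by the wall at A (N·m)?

With uniform GJ and both ends fixed, compatibility θ_AC = θ_CB gives T_A·a = T_B·b, together with T_A + T_B = T₀.
T_A = T₀·b/(a+b) = 299.0·453/682.0 = 198.6 N·m; T_B = 100.4 N·m.

199 N·m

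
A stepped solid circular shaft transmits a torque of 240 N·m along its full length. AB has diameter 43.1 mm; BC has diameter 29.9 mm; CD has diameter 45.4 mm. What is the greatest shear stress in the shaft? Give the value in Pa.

4.57e7 Pa

Under the same torque, τ_max = 16T/(πd³) is largest where d is smallest — segment BC (d = 29.9 mm).
τ_max = 16·240.0/(π·(0.0299)³) = 4.573×10^7 Pa.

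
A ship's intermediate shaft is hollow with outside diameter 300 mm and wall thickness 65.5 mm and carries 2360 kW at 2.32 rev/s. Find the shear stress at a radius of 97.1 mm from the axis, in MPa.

ω = 2π·2.32 = 14.58 rad/s, so T = P/ω = 2360×10³ / 14.58 = 161900 N·m.
J = π(d_o⁴ − d_i⁴)/32 = π(0.300⁴ − 0.169⁴)/32 = 7.151×10^-4 m⁴.
Shear stress varies linearly with radius: τ = T·r/J = 161900 × 0.0971 / 7.151×10^-4 = 2.198×10^7 Pa.

22.0 MPa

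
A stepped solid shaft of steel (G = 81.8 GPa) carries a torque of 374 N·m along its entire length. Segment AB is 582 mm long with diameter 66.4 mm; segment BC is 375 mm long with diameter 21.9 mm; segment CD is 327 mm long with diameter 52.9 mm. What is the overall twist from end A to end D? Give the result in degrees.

4.54°

J_AB = π(0.0664)⁴/32 = 1.91×10^-6 m⁴; J_BC = π(0.0219)⁴/32 = 2.26×10^-8 m⁴; J_CD = π(0.0529)⁴/32 = 7.69×10^-7 m⁴.
θ = (T/G)·Σ L_i/J_i = (374.0/81.8×10⁹)·(0.582/1.91×10^-6 + 0.375/2.26×10^-8 + 0.327/7.69×10^-7) = 0.07926 rad.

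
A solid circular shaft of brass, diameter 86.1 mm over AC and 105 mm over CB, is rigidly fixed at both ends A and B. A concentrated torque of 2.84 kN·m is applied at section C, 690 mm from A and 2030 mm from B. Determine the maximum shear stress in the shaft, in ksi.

Compatibility: T_A·a/J_AC = T_B·b/J_CB with T_A + T_B = T₀.
J_AC = 5.40×10^-6 m⁴, J_CB = 1.19×10^-5 m⁴, so T_A = T₀·(J_AC/a)/((J_AC/a)+(J_CB/b)) = 1621 N·m, T_B = 1219 N·m.
τ in each portion: τ_AC = 1.29×10^7 Pa, τ_CB = 5.36×10^6 Pa; maximum is in AC.
τ_max = T_AC·r/J = 1621·0.0430/5.40×10^-6 = 1.294×10^7 Pa.

1.88 ksi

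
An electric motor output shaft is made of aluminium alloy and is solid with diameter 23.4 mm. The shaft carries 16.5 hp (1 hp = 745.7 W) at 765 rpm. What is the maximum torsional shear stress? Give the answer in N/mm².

ω = 2π·765/60 = 80.11 rad/s, so T = P/ω = 16.5×745.7 / 80.11 = 153.6 N·m.
J = πd⁴/32 = π(0.0234)⁴/32 = 2.943×10^-8 m⁴.
τ_max = T·r/J = 153.6 × 0.0117 / 2.943×10^-8 = 6.105×10^7 Pa.

61.0 N/mm²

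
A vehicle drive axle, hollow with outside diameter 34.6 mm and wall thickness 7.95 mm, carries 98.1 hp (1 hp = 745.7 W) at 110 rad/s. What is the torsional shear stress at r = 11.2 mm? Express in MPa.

57.9 MPa

ω = 110 rad/s, so T = P/ω = 98.1×745.7 / 110.0 = 665.0 N·m.
J = π(d_o⁴ − d_i⁴)/32 = π(0.0346⁴ − 0.0187⁴)/32 = 1.287×10^-7 m⁴.
Shear stress varies linearly with radius: τ = T·r/J = 665.0 × 0.0112 / 1.287×10^-7 = 5.787×10^7 Pa.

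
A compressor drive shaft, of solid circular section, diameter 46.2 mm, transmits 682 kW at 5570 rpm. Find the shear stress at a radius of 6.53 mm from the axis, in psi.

2480 psi

ω = 2π·5570/60 = 583.3 rad/s, so T = P/ω = 682×10³ / 583.3 = 1169 N·m.
J = πd⁴/32 = π(0.0462)⁴/32 = 4.473×10^-7 m⁴.
Shear stress varies linearly with radius: τ = T·r/J = 1169 × 0.00653 / 4.473×10^-7 = 1.707×10^7 Pa.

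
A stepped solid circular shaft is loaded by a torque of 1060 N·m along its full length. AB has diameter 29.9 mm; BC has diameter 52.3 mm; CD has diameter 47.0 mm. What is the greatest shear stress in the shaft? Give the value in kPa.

202000 kPa

Under the same torque, τ_max = 16T/(πd³) is largest where d is smallest — segment AB (d = 29.9 mm).
τ_max = 16·1060/(π·(0.0299)³) = 2.020×10^8 Pa.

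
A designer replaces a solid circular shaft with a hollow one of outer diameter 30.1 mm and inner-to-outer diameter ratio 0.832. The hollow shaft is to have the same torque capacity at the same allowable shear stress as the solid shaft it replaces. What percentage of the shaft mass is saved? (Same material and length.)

52.5 %

Equal τ_max and T ⇒ the solid shaft needs d_s³ = d_o³(1−k⁴), so d_s = 30.1·(1−0.832⁴)^(1/3) = 24.22 mm.
Area ratio A_h/A_s = d_o²(1−k²)/d_s² = (1−k²)/(1−k⁴)^(2/3) = 0.4755.
Mass saving = 1 − 0.4755 = 52.5 %.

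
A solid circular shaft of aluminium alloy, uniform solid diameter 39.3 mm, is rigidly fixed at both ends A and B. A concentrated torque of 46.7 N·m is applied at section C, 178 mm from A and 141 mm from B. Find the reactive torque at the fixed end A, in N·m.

20.6 N·m

With uniform GJ and both ends fixed, compatibility θ_AC = θ_CB gives T_A·a = T_B·b, together with T_A + T_B = T₀.
T_A = T₀·b/(a+b) = 46.70·141/319.0 = 20.64 N·m; T_B = 26.06 N·m.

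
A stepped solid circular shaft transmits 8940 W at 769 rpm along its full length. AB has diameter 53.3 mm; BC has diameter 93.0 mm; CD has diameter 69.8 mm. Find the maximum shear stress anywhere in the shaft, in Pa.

3.73e6 Pa

ω = 2π·769/60 = 80.53 rad/s, so T = P/ω = 8940 / 80.53 = 111.0 N·m.
Under the same torque, τ_max = 16T/(πd³) is largest where d is smallest — segment AB (d = 53.3 mm).
τ_max = 16·111.0/(π·(0.0533)³) = 3.734×10^6 Pa.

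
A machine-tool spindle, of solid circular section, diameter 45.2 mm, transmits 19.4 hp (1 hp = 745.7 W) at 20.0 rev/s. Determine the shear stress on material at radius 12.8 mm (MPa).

ω = 2π·20.0 = 125.7 rad/s, so T = P/ω = 19.4×745.7 / 125.7 = 115.1 N·m.
J = πd⁴/32 = π(0.0452)⁴/32 = 4.098×10^-7 m⁴.
Shear stress varies linearly with radius: τ = T·r/J = 115.1 × 0.0128 / 4.098×10^-7 = 3.596×10^6 Pa.

3.60 MPa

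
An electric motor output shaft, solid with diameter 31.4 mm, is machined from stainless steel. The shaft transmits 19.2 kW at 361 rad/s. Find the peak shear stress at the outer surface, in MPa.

ω = 361 rad/s, so T = P/ω = 19.2×10³ / 361.0 = 53.19 N·m.
J = πd⁴/32 = π(0.0314)⁴/32 = 9.544×10^-8 m⁴.
τ_max = T·r/J = 53.19 × 0.0157 / 9.544×10^-8 = 8.749×10^6 Pa.

8.75 MPa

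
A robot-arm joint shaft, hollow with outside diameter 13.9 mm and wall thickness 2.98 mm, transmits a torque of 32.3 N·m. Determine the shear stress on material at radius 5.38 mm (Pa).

J = π(d_o⁴ − d_i⁴)/32 = π(0.0139⁴ − 0.00794⁴)/32 = 3.275×10^-9 m⁴.
Shear stress varies linearly with radius: τ = T·r/J = 32.30 × 0.00538 / 3.275×10^-9 = 5.307×10^7 Pa.

5.31e7 Pa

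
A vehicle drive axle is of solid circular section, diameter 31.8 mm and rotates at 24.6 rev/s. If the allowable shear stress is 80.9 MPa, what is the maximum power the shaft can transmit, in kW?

J = πd⁴/32 = π(0.0318)⁴/32 = 1.004×10^-7 m⁴.
T_max = τ_allow·J/r = 8.09×10^7 × 1.004×10^-7 / 0.0159 = 510.8 N·m.
ω = 2π·24.6 = 154.6 rad/s, so P_max = T_max·ω = 7.895×10^4 W.

79.0 kW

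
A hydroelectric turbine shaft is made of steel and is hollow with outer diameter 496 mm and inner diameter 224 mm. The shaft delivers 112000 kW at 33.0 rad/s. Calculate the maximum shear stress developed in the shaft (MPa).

ω = 33.0 rad/s, so T = P/ω = 112000×10³ / 33.00 = 3.394e6 N·m.
J = π(d_o⁴ − d_i⁴)/32 = π(0.496⁴ − 0.224⁴)/32 = 5.695×10^-3 m⁴.
τ_max = T·r/J = 3.394e6 × 0.248 / 5.695×10^-3 = 1.478×10^8 Pa.

148 MPa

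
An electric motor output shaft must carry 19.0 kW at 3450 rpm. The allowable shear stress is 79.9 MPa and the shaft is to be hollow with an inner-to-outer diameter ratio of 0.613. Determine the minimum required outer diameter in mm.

15.7 mm

ω = 2π·3450/60 = 361.3 rad/s, so T = P/ω = 19.0×10³ / 361.3 = 52.59 N·m.
For a hollow shaft with d_i/d_o = 0.613: τ_max = 16T/(π d_o³ (1−k⁴)), so d_o = [16T/(π τ_allow (1−k⁴))]^(1/3) = [16·52.59/(π·7.99×10^7·0.8588)]^(1/3) = 0.01575 m.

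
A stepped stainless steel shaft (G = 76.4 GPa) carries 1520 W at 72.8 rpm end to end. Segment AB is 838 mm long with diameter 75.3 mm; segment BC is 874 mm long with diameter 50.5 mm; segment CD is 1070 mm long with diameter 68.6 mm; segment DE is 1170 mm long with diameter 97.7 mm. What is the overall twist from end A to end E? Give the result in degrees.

0.338°

ω = 2π·72.8/60 = 7.624 rad/s, so T = P/ω = 1520 / 7.624 = 199.4 N·m.
J_AB = π(0.0753)⁴/32 = 3.16×10^-6 m⁴; J_BC = π(0.0505)⁴/32 = 6.39×10^-7 m⁴; J_CD = π(0.0686)⁴/32 = 2.17×10^-6 m⁴; J_DE = π(0.0977)⁴/32 = 8.94×10^-6 m⁴.
θ = (T/G)·Σ L_i/J_i = (199.4/76.4×10⁹)·(0.838/3.16×10^-6 + 0.874/6.39×10^-7 + 1.07/2.17×10^-6 + 1.17/8.94×10^-6) = 5.891×10^-3 rad.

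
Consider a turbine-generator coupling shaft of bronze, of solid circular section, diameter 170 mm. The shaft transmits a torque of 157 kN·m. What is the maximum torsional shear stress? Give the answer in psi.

J = πd⁴/32 = π(0.170)⁴/32 = 8.200×10^-5 m⁴.
τ_max = T·r/J = 157000 × 0.0850 / 8.200×10^-5 = 1.628×10^8 Pa.

23600 psi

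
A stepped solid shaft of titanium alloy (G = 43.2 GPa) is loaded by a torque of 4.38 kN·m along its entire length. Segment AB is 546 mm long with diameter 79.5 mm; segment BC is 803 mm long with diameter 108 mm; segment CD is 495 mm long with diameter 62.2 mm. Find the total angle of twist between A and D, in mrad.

54.4 mrad

J_AB = π(0.0795)⁴/32 = 3.92×10^-6 m⁴; J_BC = π(0.108)⁴/32 = 1.34×10^-5 m⁴; J_CD = π(0.0622)⁴/32 = 1.47×10^-6 m⁴.
θ = (T/G)·Σ L_i/J_i = (4380/43.2×10⁹)·(0.546/3.92×10^-6 + 0.803/1.34×10^-5 + 0.495/1.47×10^-6) = 0.05437 rad.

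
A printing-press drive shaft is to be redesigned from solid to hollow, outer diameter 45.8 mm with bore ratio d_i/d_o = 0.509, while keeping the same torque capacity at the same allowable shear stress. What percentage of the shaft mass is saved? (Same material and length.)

Equal τ_max and T ⇒ the solid shaft needs d_s³ = d_o³(1−k⁴), so d_s = 45.8·(1−0.509⁴)^(1/3) = 44.75 mm.
Area ratio A_h/A_s = d_o²(1−k²)/d_s² = (1−k²)/(1−k⁴)^(2/3) = 0.7760.
Mass saving = 1 − 0.7760 = 22.4 %.

22.4 %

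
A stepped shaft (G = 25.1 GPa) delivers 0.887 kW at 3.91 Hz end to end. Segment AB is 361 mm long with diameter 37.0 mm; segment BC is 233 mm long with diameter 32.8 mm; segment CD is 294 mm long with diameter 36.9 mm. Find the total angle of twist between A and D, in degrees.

ω = 2π·3.91 = 24.57 rad/s, so T = P/ω = 0.887×10³ / 24.57 = 36.10 N·m.
J_AB = π(0.0370)⁴/32 = 1.84×10^-7 m⁴; J_BC = π(0.0328)⁴/32 = 1.14×10^-7 m⁴; J_CD = π(0.0369)⁴/32 = 1.82×10^-7 m⁴.
θ = (T/G)·Σ L_i/J_i = (36.10/25.1×10⁹)·(0.361/1.84×10^-7 + 0.233/1.14×10^-7 + 0.294/1.82×10^-7) = 8.095×10^-3 rad.

0.464°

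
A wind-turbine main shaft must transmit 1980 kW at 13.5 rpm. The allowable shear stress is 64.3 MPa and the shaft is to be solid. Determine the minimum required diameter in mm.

ω = 2π·13.5/60 = 1.414 rad/s, so T = P/ω = 1980×10³ / 1.414 = 1.401e6 N·m.
For a solid shaft τ_max = 16T/(πd³), so d = (16T/(π τ_allow))^(1/3) = (16·1.401e6/(π·6.43×10^7))^(1/3) = 0.4805 m.

480 mm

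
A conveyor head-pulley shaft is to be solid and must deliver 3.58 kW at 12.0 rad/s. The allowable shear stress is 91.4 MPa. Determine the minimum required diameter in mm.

ω = 12.0 rad/s, so T = P/ω = 3.58×10³ / 12.00 = 298.3 N·m.
For a solid shaft τ_max = 16T/(πd³), so d = (16T/(π τ_allow))^(1/3) = (16·298.3/(π·9.14×10^7))^(1/3) = 0.02552 m.

25.5 mm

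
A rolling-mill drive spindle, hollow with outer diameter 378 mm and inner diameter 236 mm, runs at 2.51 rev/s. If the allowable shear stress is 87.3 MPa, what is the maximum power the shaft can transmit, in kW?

J = π(d_o⁴ − d_i⁴)/32 = π(0.378⁴ − 0.236⁴)/32 = 1.700×10^-3 m⁴.
T_max = τ_allow·J/r = 8.73×10^7 × 1.700×10^-3 / 0.189 = 785100 N·m.
ω = 2π·2.51 = 15.77 rad/s, so P_max = T_max·ω = 1.238×10^7 W.

12400 kW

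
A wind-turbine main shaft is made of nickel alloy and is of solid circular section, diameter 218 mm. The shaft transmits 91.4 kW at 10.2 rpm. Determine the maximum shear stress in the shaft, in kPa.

ω = 2π·10.2/60 = 1.068 rad/s, so T = P/ω = 91.4×10³ / 1.068 = 85570 N·m.
J = πd⁴/32 = π(0.218)⁴/32 = 2.217×10^-4 m⁴.
τ_max = T·r/J = 85570 × 0.109 / 2.217×10^-4 = 4.206×10^7 Pa.

42100 kPa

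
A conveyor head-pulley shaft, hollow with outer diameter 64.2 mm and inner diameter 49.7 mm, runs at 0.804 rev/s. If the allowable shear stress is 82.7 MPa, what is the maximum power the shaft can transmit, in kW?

13.9 kW

J = π(d_o⁴ − d_i⁴)/32 = π(0.0642⁴ − 0.0497⁴)/32 = 1.069×10^-6 m⁴.
T_max = τ_allow·J/r = 8.27×10^7 × 1.069×10^-6 / 0.0321 = 2754 N·m.
ω = 2π·0.804 = 5.052 rad/s, so P_max = T_max·ω = 1.391×10^4 W.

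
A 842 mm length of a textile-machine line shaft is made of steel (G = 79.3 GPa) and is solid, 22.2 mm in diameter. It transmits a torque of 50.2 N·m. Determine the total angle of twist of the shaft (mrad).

J = πd⁴/32 = π(0.0222)⁴/32 = 2.385×10^-8 m⁴.
θ = T·L/(G·J) = 50.20 × 0.842 / (79.3×10⁹ × 2.385×10^-8) = 0.02235 rad.

22.4 mrad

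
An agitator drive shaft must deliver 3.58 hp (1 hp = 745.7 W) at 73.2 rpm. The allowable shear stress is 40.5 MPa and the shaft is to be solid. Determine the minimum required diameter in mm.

ω = 2π·73.2/60 = 7.665 rad/s, so T = P/ω = 3.58×745.7 / 7.665 = 348.3 N·m.
For a solid shaft τ_max = 16T/(πd³), so d = (16T/(π τ_allow))^(1/3) = (16·348.3/(π·4.05×10^7))^(1/3) = 0.03525 m.

35.2 mm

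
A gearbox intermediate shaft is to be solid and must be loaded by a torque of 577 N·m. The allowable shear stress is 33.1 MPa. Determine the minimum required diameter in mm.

44.6 mm

For a solid shaft τ_max = 16T/(πd³), so d = (16T/(π τ_allow))^(1/3) = (16·577.0/(π·3.31×10^7))^(1/3) = 0.04461 m.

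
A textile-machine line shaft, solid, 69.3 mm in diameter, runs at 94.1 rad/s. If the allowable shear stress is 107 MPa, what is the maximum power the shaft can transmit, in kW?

658 kW

J = πd⁴/32 = π(0.0693)⁴/32 = 2.264×10^-6 m⁴.
T_max = τ_allow·J/r = 1.07×10^8 × 2.264×10^-6 / 0.0347 = 6992 N·m.
ω = 94.1 rad/s, so P_max = T_max·ω = 6.580×10^5 W.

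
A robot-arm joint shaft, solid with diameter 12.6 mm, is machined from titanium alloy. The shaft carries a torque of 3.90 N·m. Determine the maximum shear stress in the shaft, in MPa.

J = πd⁴/32 = π(0.0126)⁴/32 = 2.474×10^-9 m⁴.
τ_max = T·r/J = 3.900 × 0.00630 / 2.474×10^-9 = 9.929×10^6 Pa.

9.93 MPa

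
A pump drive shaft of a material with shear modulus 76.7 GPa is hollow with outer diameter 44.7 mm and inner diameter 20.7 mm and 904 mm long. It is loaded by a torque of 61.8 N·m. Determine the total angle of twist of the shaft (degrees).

J = π(d_o⁴ − d_i⁴)/32 = π(0.0447⁴ − 0.0207⁴)/32 = 3.739×10^-7 m⁴.
θ = T·L/(G·J) = 61.80 × 0.904 / (76.7×10⁹ × 3.739×10^-7) = 1.948×10^-3 rad.

0.112°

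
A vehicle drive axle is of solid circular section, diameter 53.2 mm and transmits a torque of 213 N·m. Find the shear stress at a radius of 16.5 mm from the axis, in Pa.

4.47e6 Pa

J = πd⁴/32 = π(0.0532)⁴/32 = 7.864×10^-7 m⁴.
Shear stress varies linearly with radius: τ = T·r/J = 213.0 × 0.0165 / 7.864×10^-7 = 4.469×10^6 Pa.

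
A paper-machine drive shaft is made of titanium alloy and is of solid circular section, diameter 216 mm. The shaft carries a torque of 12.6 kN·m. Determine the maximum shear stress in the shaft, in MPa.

6.37 MPa

J = πd⁴/32 = π(0.216)⁴/32 = 2.137×10^-4 m⁴.
τ_max = T·r/J = 12600 × 0.108 / 2.137×10^-4 = 6.368×10^6 Pa.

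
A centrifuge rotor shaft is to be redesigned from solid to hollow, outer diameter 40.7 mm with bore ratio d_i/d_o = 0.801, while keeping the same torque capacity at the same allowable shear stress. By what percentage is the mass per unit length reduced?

49.0 %

Equal τ_max and T ⇒ the solid shaft needs d_s³ = d_o³(1−k⁴), so d_s = 40.7·(1−0.801⁴)^(1/3) = 34.10 mm.
Area ratio A_h/A_s = d_o²(1−k²)/d_s² = (1−k²)/(1−k⁴)^(2/3) = 0.5104.
Mass saving = 1 − 0.5104 = 49.0 %.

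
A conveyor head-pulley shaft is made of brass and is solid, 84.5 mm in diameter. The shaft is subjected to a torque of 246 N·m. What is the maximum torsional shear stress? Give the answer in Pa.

J = πd⁴/32 = π(0.0845)⁴/32 = 5.005×10^-6 m⁴.
τ_max = T·r/J = 246.0 × 0.0423 / 5.005×10^-6 = 2.077×10^6 Pa.

2.08e6 Pa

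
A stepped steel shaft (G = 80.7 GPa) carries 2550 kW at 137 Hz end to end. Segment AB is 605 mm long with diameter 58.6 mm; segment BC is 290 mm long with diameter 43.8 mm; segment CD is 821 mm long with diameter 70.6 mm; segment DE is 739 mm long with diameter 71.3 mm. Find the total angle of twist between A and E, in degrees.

ω = 2π·137 = 860.8 rad/s, so T = P/ω = 2550×10³ / 860.8 = 2962 N·m.
J_AB = π(0.0586)⁴/32 = 1.16×10^-6 m⁴; J_BC = π(0.0438)⁴/32 = 3.61×10^-7 m⁴; J_CD = π(0.0706)⁴/32 = 2.44×10^-6 m⁴; J_DE = π(0.0713)⁴/32 = 2.54×10^-6 m⁴.
θ = (T/G)·Σ L_i/J_i = (2962/80.7×10⁹)·(0.605/1.16×10^-6 + 0.290/3.61×10^-7 + 0.821/2.44×10^-6 + 0.739/2.54×10^-6) = 0.07169 rad.

4.11°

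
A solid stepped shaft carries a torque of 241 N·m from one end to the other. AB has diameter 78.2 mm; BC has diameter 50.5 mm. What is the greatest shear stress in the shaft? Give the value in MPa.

9.53 MPa

Under the same torque, τ_max = 16T/(πd³) is largest where d is smallest — segment BC (d = 50.5 mm).
τ_max = 16·241.0/(π·(0.0505)³) = 9.530×10^6 Pa.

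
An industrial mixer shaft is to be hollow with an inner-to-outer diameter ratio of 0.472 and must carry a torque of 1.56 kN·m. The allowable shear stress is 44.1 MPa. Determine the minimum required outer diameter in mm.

For a hollow shaft with d_i/d_o = 0.472: τ_max = 16T/(π d_o³ (1−k⁴)), so d_o = [16T/(π τ_allow (1−k⁴))]^(1/3) = [16·1560/(π·4.41×10^7·0.9504)]^(1/3) = 0.05745 m.

57.4 mm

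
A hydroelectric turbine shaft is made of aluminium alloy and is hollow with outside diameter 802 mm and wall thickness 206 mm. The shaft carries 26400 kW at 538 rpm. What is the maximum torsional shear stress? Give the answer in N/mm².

4.90 N/mm²

ω = 2π·538/60 = 56.34 rad/s, so T = P/ω = 26400×10³ / 56.34 = 468600 N·m.
J = π(d_o⁴ − d_i⁴)/32 = π(0.802⁴ − 0.390⁴)/32 = 0.03834 m⁴.
τ_max = T·r/J = 468600 × 0.401 / 0.03834 = 4.900×10^6 Pa.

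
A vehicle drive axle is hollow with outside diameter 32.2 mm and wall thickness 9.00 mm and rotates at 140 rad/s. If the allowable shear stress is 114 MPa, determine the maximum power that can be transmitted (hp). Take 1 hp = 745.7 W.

135 hp

J = π(d_o⁴ − d_i⁴)/32 = π(0.0322⁴ − 0.0142⁴)/32 = 1.015×10^-7 m⁴.
T_max = τ_allow·J/r = 1.14×10^8 × 1.015×10^-7 / 0.0161 = 719.0 N·m.
ω = 140 rad/s, so P_max = T_max·ω = 1.007×10^5 W.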